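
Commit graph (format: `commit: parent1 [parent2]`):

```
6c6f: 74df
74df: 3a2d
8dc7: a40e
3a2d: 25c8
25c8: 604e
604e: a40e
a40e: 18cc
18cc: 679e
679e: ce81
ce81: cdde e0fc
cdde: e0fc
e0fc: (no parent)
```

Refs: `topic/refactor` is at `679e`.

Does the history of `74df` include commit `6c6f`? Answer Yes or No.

No

Ancestors of 74df: {18cc, 25c8, 3a2d, 604e, 679e, 74df, a40e, cdde, ce81, e0fc}.
6c6f is not in that set, so it is not an ancestor of 74df.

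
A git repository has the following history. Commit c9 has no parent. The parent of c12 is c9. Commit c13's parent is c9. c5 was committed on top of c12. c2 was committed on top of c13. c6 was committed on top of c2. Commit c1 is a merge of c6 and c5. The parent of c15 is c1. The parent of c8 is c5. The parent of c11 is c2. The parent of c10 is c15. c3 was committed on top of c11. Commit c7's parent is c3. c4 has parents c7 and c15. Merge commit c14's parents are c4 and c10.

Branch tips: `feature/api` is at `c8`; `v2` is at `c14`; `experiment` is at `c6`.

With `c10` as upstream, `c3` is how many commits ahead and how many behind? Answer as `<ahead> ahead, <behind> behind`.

2 ahead, 6 behind

Reachable from c3: {c11, c13, c2, c3, c9}.
Reachable from c10: {c1, c10, c12, c13, c15, c2, c5, c6, c9}.
Only in c3's history (ahead): {c11, c3} — 2.
Only in c10's history (behind): {c1, c10, c12, c15, c5, c6} — 6.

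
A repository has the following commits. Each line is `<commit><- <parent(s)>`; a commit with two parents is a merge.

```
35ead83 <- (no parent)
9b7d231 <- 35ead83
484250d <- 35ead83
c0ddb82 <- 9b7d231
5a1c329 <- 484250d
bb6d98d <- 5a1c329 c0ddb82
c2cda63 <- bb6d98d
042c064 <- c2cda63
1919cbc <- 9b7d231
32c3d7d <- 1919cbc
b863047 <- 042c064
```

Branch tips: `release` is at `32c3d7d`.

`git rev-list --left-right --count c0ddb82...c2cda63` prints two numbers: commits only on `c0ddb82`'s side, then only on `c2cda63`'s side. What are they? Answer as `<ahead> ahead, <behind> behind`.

Reachable from c0ddb82: {35ead83, 9b7d231, c0ddb82}.
Reachable from c2cda63: {35ead83, 484250d, 5a1c329, 9b7d231, bb6d98d, c0ddb82, c2cda63}.
Only in c0ddb82's history (ahead): {} — 0.
Only in c2cda63's history (behind): {484250d, 5a1c329, bb6d98d, c2cda63} — 4.

0 ahead, 4 behind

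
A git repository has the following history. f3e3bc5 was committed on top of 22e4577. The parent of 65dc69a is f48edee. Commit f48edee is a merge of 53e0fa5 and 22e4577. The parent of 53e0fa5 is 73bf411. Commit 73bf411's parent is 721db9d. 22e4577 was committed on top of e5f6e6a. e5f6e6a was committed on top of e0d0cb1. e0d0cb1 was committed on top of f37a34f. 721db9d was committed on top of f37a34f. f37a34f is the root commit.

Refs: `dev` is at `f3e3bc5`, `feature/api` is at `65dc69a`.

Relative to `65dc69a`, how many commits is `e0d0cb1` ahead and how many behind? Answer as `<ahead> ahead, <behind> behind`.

Reachable from e0d0cb1: {e0d0cb1, f37a34f}.
Reachable from 65dc69a: {22e4577, 53e0fa5, 65dc69a, 721db9d, 73bf411, e0d0cb1, e5f6e6a, f37a34f, f48edee}.
Only in e0d0cb1's history (ahead): {} — 0.
Only in 65dc69a's history (behind): {22e4577, 53e0fa5, 65dc69a, 721db9d, 73bf411, e5f6e6a, f48edee} — 7.

0 ahead, 7 behind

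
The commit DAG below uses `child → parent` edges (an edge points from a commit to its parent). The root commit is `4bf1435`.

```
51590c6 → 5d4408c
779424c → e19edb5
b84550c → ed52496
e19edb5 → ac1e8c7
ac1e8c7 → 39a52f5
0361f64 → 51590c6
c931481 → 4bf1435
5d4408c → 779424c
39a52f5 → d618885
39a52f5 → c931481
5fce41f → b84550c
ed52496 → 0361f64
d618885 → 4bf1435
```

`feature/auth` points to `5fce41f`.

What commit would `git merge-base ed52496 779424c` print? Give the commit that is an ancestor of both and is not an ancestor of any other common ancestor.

779424c

Ancestors of ed52496: {0361f64, 39a52f5, 4bf1435, 51590c6, 5d4408c, 779424c, ac1e8c7, c931481, d618885, e19edb5, ed52496}.
Ancestors of 779424c: {39a52f5, 4bf1435, 779424c, ac1e8c7, c931481, d618885, e19edb5}.
Common ancestors: {39a52f5, 4bf1435, 779424c, ac1e8c7, c931481, d618885, e19edb5}.
Among these, 779424c is not an ancestor of any other common ancestor — it is the merge base.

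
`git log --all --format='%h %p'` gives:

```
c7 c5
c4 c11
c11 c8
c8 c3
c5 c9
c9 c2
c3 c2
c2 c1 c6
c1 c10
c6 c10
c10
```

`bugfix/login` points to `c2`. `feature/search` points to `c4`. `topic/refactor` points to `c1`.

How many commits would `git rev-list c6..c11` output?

5

Reachable from c11: {c1, c10, c11, c2, c3, c6, c8}.
Reachable from c6: {c10, c6}.
In c11's history but not c6's: {c1, c11, c2, c3, c8} — 5 commits.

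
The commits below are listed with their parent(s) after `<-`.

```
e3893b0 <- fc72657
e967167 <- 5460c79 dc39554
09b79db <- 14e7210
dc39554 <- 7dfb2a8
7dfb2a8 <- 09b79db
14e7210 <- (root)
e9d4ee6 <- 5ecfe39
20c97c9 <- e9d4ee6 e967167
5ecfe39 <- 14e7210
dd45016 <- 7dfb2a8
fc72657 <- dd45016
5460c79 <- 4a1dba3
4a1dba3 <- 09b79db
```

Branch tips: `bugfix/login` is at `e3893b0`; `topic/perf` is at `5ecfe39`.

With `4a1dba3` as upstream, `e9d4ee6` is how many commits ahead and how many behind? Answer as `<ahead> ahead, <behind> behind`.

2 ahead, 2 behind

Reachable from e9d4ee6: {14e7210, 5ecfe39, e9d4ee6}.
Reachable from 4a1dba3: {09b79db, 14e7210, 4a1dba3}.
Only in e9d4ee6's history (ahead): {5ecfe39, e9d4ee6} — 2.
Only in 4a1dba3's history (behind): {09b79db, 4a1dba3} — 2.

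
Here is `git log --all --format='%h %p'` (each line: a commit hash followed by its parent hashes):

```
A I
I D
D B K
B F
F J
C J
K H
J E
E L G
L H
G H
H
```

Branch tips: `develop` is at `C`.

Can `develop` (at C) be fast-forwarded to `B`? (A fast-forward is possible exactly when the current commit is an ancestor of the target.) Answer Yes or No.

A fast-forward from C to B is possible iff C is an ancestor of B.
Ancestors of B: {B, E, F, G, H, J, L}.
C is not among them, so fast-forward is not possible.

No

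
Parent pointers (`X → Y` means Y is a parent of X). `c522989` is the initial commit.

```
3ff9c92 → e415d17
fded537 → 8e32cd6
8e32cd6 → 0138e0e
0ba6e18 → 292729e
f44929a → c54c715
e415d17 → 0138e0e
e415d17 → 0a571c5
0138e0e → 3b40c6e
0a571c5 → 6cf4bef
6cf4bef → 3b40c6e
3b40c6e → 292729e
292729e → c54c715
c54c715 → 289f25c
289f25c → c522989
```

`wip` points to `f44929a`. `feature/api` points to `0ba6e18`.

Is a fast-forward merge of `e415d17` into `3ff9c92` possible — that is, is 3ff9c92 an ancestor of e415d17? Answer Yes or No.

No

A fast-forward from 3ff9c92 to e415d17 is possible iff 3ff9c92 is an ancestor of e415d17.
Ancestors of e415d17: {0138e0e, 0a571c5, 289f25c, 292729e, 3b40c6e, 6cf4bef, c522989, c54c715, e415d17}.
3ff9c92 is not among them, so fast-forward is not possible.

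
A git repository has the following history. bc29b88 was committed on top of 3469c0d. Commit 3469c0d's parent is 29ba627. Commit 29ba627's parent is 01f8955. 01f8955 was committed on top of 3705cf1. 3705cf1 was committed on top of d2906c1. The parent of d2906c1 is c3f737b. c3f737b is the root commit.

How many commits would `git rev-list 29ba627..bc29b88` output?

Reachable from bc29b88: {01f8955, 29ba627, 3469c0d, 3705cf1, bc29b88, c3f737b, d2906c1}.
Reachable from 29ba627: {01f8955, 29ba627, 3705cf1, c3f737b, d2906c1}.
In bc29b88's history but not 29ba627's: {3469c0d, bc29b88} — 2 commits.

2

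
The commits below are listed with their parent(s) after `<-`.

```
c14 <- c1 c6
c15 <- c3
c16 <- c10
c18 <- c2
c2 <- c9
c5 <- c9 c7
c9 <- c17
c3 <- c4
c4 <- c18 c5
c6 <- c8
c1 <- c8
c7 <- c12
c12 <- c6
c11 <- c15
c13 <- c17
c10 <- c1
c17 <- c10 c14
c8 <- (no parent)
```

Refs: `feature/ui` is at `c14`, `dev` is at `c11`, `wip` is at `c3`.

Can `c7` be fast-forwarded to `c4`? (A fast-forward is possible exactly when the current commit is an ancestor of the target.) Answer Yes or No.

A fast-forward from c7 to c4 is possible iff c7 is an ancestor of c4.
Ancestors of c4: {c1, c10, c12, c14, c17, c18, c2, c4, c5, c6, c7, c8, c9}.
c7 is among them, so fast-forward is possible.

Yes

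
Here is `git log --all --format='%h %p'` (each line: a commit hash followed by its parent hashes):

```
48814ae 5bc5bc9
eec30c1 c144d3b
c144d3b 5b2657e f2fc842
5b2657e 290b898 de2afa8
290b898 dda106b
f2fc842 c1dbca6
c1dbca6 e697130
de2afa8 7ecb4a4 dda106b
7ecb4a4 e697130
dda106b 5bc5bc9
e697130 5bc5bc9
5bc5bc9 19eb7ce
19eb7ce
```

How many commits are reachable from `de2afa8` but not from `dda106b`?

Reachable from de2afa8: {19eb7ce, 5bc5bc9, 7ecb4a4, dda106b, de2afa8, e697130}.
Reachable from dda106b: {19eb7ce, 5bc5bc9, dda106b}.
In de2afa8's history but not dda106b's: {7ecb4a4, de2afa8, e697130} — 3 commits.

3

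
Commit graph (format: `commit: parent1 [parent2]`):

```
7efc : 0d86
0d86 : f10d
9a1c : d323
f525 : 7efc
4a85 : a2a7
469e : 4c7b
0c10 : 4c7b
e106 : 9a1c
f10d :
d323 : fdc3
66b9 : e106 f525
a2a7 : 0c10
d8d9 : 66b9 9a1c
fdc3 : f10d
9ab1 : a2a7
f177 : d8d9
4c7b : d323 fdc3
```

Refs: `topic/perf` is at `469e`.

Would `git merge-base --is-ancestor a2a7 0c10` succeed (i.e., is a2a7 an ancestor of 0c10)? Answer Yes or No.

No

Ancestors of 0c10: {0c10, 4c7b, d323, f10d, fdc3}.
a2a7 is not in that set, so it is not an ancestor of 0c10.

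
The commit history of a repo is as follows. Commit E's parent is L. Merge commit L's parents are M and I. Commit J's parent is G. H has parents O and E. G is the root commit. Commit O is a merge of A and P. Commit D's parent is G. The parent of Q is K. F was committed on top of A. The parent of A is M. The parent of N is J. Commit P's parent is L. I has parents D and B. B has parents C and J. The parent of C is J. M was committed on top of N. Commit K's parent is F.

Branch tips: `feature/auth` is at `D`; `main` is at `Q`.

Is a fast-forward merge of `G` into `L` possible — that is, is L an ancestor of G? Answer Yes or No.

No

A fast-forward from L to G is possible iff L is an ancestor of G.
Ancestors of G: {G}.
L is not among them, so fast-forward is not possible.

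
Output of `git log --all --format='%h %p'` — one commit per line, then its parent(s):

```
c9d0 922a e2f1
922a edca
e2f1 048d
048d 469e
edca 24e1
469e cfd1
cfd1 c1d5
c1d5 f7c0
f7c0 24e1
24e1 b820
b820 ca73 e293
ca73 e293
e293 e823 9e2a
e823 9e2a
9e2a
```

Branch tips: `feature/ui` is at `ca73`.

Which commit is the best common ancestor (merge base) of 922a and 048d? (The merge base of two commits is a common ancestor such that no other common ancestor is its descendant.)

24e1

Ancestors of 922a: {24e1, 922a, 9e2a, b820, ca73, e293, e823, edca}.
Ancestors of 048d: {048d, 24e1, 469e, 9e2a, b820, c1d5, ca73, cfd1, e293, e823, f7c0}.
Common ancestors: {24e1, 9e2a, b820, ca73, e293, e823}.
Among these, 24e1 is not an ancestor of any other common ancestor — it is the merge base.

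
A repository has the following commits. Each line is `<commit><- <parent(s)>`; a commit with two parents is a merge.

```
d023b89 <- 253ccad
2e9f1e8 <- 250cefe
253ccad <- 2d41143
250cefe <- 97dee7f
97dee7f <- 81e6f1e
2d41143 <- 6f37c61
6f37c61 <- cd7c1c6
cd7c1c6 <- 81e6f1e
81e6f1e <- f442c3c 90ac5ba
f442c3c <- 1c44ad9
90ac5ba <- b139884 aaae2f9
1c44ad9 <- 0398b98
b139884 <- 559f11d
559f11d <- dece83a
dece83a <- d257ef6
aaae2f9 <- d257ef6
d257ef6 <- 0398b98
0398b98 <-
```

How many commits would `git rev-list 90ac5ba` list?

Walking parent pointers from 90ac5ba: reachable set = {0398b98, 559f11d, 90ac5ba, aaae2f9, b139884, d257ef6, dece83a}.
That is 7 commits.

7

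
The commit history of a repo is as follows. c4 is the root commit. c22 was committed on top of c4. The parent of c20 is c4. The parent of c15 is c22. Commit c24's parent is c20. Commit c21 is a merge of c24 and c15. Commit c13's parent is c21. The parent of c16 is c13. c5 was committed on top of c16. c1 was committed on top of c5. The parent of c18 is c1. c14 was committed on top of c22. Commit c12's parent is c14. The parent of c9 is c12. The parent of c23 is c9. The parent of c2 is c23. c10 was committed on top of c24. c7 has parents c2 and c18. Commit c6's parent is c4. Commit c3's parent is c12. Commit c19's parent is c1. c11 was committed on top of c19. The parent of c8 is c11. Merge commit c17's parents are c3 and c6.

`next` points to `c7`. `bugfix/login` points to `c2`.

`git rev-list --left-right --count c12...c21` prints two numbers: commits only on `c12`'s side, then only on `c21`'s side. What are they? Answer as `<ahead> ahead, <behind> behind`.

Reachable from c12: {c12, c14, c22, c4}.
Reachable from c21: {c15, c20, c21, c22, c24, c4}.
Only in c12's history (ahead): {c12, c14} — 2.
Only in c21's history (behind): {c15, c20, c21, c24} — 4.

2 ahead, 4 behind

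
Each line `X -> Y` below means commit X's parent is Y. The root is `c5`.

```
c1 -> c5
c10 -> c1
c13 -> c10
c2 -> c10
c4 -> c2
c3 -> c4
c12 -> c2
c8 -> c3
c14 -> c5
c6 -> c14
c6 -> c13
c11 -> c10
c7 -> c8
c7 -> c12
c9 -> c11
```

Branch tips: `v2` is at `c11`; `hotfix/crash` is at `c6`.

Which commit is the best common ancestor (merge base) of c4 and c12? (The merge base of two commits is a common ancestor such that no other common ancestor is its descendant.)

Ancestors of c4: {c1, c10, c2, c4, c5}.
Ancestors of c12: {c1, c10, c12, c2, c5}.
Common ancestors: {c1, c10, c2, c5}.
Among these, c2 is not an ancestor of any other common ancestor — it is the merge base.

c2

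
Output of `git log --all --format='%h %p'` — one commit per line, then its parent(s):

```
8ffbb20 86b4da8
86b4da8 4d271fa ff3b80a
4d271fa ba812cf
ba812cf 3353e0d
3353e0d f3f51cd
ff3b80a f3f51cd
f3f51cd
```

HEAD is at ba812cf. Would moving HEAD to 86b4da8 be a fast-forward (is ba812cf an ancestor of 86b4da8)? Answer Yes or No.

Yes

A fast-forward from ba812cf to 86b4da8 is possible iff ba812cf is an ancestor of 86b4da8.
Ancestors of 86b4da8: {3353e0d, 4d271fa, 86b4da8, ba812cf, f3f51cd, ff3b80a}.
ba812cf is among them, so fast-forward is possible.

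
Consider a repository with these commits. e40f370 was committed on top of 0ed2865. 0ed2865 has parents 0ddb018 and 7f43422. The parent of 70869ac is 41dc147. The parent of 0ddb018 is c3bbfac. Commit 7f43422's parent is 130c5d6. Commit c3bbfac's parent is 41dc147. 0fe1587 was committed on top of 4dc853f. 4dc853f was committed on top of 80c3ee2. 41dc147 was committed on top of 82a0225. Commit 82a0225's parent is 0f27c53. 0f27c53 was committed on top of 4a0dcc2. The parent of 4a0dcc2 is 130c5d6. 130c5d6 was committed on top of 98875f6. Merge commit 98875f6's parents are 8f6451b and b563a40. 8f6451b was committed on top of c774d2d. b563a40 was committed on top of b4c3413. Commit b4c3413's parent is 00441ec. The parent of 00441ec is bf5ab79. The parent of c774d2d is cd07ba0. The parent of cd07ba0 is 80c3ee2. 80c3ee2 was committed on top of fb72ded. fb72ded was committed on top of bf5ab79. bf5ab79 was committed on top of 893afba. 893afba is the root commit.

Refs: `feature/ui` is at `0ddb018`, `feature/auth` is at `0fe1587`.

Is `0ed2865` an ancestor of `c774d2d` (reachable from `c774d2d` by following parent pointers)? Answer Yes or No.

No

Ancestors of c774d2d: {80c3ee2, 893afba, bf5ab79, c774d2d, cd07ba0, fb72ded}.
0ed2865 is not in that set, so it is not an ancestor of c774d2d.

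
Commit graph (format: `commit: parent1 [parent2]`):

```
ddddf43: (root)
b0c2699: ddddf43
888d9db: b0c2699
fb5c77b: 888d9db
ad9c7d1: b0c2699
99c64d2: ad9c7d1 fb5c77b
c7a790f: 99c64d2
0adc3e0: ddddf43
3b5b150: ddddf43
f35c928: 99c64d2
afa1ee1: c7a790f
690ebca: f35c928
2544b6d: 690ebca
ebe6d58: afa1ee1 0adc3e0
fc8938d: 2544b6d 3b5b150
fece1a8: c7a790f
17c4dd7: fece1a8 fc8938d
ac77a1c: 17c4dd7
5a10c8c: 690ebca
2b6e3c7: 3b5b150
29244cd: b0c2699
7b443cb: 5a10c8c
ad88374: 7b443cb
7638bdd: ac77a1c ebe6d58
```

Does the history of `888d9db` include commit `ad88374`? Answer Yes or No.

No

Ancestors of 888d9db: {888d9db, b0c2699, ddddf43}.
ad88374 is not in that set, so it is not an ancestor of 888d9db.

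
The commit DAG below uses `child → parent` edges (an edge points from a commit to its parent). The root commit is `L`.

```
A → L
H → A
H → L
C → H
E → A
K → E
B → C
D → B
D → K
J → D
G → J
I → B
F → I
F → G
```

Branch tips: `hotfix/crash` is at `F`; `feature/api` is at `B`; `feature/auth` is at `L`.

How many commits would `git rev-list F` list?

12

Walking parent pointers from F: reachable set = {A, B, C, D, E, F, G, H, I, J, K, L}.
That is 12 commits.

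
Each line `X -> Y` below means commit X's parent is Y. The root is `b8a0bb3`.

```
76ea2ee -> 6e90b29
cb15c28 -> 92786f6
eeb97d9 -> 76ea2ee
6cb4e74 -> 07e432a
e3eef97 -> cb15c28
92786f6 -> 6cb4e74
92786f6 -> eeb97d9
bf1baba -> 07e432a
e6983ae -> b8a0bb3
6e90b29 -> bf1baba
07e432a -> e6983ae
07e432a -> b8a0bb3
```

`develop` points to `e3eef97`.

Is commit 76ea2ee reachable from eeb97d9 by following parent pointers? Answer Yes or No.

Ancestors of eeb97d9 (commits reachable by following parents): {07e432a, 6e90b29, 76ea2ee, b8a0bb3, bf1baba, e6983ae, eeb97d9}.
76ea2ee is in that set, so it is an ancestor of eeb97d9.

Yes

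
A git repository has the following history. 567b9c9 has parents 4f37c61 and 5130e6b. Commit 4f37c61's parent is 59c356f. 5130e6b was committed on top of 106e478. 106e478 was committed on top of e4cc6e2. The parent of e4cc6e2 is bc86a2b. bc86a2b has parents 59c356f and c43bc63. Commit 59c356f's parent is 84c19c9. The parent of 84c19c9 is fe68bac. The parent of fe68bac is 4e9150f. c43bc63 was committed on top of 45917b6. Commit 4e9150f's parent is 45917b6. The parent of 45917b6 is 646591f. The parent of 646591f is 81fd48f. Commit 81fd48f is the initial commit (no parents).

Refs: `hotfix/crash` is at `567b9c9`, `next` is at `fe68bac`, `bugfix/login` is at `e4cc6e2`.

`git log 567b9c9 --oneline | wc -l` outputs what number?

Walking parent pointers from 567b9c9: reachable set = {106e478, 45917b6, 4e9150f, 4f37c61, 5130e6b, 567b9c9, 59c356f, 646591f, 81fd48f, 84c19c9, bc86a2b, c43bc63, e4cc6e2, fe68bac}.
That is 14 commits.

14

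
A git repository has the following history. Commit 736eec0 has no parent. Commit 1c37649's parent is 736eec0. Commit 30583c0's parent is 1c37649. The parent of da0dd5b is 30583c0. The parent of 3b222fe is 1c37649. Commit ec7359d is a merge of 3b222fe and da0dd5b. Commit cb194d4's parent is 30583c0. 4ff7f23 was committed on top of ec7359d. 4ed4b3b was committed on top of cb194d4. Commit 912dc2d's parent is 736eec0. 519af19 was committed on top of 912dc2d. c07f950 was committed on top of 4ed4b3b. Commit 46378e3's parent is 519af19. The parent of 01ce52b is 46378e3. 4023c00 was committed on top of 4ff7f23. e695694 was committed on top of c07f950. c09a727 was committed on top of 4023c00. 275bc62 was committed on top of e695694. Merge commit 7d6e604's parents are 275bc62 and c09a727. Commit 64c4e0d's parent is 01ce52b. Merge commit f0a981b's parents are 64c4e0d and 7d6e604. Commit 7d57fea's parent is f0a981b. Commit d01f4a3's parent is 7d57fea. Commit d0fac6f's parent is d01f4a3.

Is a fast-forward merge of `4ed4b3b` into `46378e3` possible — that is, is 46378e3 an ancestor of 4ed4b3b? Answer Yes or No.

A fast-forward from 46378e3 to 4ed4b3b is possible iff 46378e3 is an ancestor of 4ed4b3b.
Ancestors of 4ed4b3b: {1c37649, 30583c0, 4ed4b3b, 736eec0, cb194d4}.
46378e3 is not among them, so fast-forward is not possible.

No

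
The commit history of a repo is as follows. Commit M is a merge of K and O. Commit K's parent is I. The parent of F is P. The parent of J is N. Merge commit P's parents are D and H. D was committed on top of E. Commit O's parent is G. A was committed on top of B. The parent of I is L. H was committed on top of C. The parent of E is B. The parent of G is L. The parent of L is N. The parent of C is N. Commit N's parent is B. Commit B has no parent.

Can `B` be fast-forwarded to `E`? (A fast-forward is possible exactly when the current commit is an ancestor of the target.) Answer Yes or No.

Yes

A fast-forward from B to E is possible iff B is an ancestor of E.
Ancestors of E: {B, E}.
B is among them, so fast-forward is possible.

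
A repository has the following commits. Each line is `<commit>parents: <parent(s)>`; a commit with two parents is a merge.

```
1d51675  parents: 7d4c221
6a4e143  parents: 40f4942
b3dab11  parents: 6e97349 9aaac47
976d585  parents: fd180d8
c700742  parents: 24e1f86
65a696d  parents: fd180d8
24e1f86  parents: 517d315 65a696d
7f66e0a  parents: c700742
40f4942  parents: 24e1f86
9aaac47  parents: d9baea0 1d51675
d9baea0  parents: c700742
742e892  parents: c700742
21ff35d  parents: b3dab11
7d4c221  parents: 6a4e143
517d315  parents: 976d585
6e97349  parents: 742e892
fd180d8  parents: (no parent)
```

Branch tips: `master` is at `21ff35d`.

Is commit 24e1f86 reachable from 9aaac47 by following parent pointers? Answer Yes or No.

Ancestors of 9aaac47 (commits reachable by following parents): {1d51675, 24e1f86, 40f4942, 517d315, 65a696d, 6a4e143, 7d4c221, 976d585, 9aaac47, c700742, d9baea0, fd180d8}.
24e1f86 is in that set, so it is an ancestor of 9aaac47.

Yes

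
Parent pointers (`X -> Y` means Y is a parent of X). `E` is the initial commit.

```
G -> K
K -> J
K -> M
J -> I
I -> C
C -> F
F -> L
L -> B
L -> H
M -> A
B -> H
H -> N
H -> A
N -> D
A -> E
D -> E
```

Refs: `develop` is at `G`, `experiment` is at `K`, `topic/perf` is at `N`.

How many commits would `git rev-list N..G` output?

11

Reachable from G: {A, B, C, D, E, F, G, H, I, J, K, L, M, N}.
Reachable from N: {D, E, N}.
In G's history but not N's: {A, B, C, F, G, H, I, J, K, L, M} — 11 commits.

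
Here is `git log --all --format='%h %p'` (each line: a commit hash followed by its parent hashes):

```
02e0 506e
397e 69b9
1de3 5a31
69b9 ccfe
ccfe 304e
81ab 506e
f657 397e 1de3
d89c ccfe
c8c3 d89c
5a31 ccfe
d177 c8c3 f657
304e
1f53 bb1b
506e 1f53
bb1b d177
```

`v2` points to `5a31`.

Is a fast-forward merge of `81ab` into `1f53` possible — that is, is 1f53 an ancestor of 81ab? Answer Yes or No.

Yes

A fast-forward from 1f53 to 81ab is possible iff 1f53 is an ancestor of 81ab.
Ancestors of 81ab: {1de3, 1f53, 304e, 397e, 506e, 5a31, 69b9, 81ab, bb1b, c8c3, ccfe, d177, d89c, f657}.
1f53 is among them, so fast-forward is possible.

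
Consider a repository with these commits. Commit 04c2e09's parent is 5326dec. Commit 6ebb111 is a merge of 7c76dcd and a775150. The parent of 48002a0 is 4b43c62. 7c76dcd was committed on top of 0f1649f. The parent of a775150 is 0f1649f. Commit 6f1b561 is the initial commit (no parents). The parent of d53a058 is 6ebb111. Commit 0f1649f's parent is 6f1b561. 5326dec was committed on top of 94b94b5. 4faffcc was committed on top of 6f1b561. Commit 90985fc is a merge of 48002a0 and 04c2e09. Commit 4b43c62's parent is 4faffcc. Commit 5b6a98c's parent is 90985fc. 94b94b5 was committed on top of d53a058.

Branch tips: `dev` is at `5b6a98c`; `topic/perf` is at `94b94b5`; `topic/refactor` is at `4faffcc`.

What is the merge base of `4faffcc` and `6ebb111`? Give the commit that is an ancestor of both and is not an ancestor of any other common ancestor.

Ancestors of 4faffcc: {4faffcc, 6f1b561}.
Ancestors of 6ebb111: {0f1649f, 6ebb111, 6f1b561, 7c76dcd, a775150}.
Common ancestors: {6f1b561}.
The only common ancestor is 6f1b561, so it is the merge base.

6f1b561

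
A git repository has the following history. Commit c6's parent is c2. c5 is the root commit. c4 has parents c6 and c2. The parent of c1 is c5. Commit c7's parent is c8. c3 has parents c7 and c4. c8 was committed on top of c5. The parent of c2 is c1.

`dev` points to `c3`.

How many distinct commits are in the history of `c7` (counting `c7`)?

Walking parent pointers from c7: reachable set = {c5, c7, c8}.
That is 3 commits.

3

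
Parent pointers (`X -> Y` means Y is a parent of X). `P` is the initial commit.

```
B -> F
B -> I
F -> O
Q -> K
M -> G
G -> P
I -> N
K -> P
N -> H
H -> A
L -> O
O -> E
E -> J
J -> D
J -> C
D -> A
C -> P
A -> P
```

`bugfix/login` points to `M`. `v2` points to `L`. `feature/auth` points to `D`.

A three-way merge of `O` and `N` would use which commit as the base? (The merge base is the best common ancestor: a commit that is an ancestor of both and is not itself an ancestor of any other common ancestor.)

Ancestors of O: {A, C, D, E, J, O, P}.
Ancestors of N: {A, H, N, P}.
Common ancestors: {A, P}.
Among these, A is not an ancestor of any other common ancestor — it is the merge base.

A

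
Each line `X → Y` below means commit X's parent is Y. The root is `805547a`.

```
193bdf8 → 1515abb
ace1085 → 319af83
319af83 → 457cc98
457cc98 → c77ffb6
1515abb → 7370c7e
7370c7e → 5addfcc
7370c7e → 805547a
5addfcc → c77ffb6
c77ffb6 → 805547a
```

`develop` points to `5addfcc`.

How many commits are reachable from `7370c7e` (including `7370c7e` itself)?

4

Walking parent pointers from 7370c7e: reachable set = {5addfcc, 7370c7e, 805547a, c77ffb6}.
That is 4 commits.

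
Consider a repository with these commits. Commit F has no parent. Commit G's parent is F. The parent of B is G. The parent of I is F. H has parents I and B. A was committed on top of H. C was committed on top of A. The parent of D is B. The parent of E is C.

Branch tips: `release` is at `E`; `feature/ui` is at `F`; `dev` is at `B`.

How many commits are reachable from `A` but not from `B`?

3

Reachable from A: {A, B, F, G, H, I}.
Reachable from B: {B, F, G}.
In A's history but not B's: {A, H, I} — 3 commits.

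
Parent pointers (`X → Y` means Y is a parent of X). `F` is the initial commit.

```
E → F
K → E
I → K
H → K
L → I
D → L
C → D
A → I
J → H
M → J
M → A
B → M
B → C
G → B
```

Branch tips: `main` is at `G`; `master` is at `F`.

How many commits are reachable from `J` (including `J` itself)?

Walking parent pointers from J: reachable set = {E, F, H, J, K}.
That is 5 commits.

5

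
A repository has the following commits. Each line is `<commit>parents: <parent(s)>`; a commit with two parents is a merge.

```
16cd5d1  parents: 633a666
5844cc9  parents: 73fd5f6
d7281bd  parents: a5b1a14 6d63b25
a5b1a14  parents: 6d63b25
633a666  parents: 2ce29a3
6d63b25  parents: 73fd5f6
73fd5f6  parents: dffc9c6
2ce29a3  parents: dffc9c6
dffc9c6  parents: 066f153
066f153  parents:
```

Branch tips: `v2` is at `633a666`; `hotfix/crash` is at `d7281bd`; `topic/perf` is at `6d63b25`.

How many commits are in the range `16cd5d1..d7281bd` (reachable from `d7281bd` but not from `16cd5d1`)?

Reachable from d7281bd: {066f153, 6d63b25, 73fd5f6, a5b1a14, d7281bd, dffc9c6}.
Reachable from 16cd5d1: {066f153, 16cd5d1, 2ce29a3, 633a666, dffc9c6}.
In d7281bd's history but not 16cd5d1's: {6d63b25, 73fd5f6, a5b1a14, d7281bd} — 4 commits.

4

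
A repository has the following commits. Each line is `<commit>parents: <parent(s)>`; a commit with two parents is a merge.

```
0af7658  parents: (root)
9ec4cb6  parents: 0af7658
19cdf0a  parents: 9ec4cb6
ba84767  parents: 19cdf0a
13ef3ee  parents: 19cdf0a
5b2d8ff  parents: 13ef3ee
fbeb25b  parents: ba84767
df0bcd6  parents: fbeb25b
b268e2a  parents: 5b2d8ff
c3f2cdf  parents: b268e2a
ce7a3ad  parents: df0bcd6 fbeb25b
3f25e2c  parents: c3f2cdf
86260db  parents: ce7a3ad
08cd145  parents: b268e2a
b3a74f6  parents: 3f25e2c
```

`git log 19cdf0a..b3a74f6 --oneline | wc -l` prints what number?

6

Reachable from b3a74f6: {0af7658, 13ef3ee, 19cdf0a, 3f25e2c, 5b2d8ff, 9ec4cb6, b268e2a, b3a74f6, c3f2cdf}.
Reachable from 19cdf0a: {0af7658, 19cdf0a, 9ec4cb6}.
In b3a74f6's history but not 19cdf0a's: {13ef3ee, 3f25e2c, 5b2d8ff, b268e2a, b3a74f6, c3f2cdf} — 6 commits.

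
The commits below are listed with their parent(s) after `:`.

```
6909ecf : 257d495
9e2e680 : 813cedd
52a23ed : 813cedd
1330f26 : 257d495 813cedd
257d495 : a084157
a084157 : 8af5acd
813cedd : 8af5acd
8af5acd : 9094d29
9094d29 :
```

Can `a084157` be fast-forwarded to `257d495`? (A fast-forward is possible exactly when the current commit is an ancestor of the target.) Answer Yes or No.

A fast-forward from a084157 to 257d495 is possible iff a084157 is an ancestor of 257d495.
Ancestors of 257d495: {257d495, 8af5acd, 9094d29, a084157}.
a084157 is among them, so fast-forward is possible.

Yes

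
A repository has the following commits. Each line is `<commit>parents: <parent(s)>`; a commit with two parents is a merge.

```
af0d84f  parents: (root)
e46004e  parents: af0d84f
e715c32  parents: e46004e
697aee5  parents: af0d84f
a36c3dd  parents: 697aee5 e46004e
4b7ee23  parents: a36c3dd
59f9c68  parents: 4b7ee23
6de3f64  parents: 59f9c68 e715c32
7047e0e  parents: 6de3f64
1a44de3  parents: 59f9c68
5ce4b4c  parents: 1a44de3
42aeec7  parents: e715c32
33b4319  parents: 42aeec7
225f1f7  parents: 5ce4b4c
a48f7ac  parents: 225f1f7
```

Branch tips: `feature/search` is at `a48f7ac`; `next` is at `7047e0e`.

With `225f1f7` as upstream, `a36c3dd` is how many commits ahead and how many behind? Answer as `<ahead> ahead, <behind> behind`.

Reachable from a36c3dd: {697aee5, a36c3dd, af0d84f, e46004e}.
Reachable from 225f1f7: {1a44de3, 225f1f7, 4b7ee23, 59f9c68, 5ce4b4c, 697aee5, a36c3dd, af0d84f, e46004e}.
Only in a36c3dd's history (ahead): {} — 0.
Only in 225f1f7's history (behind): {1a44de3, 225f1f7, 4b7ee23, 59f9c68, 5ce4b4c} — 5.

0 ahead, 5 behind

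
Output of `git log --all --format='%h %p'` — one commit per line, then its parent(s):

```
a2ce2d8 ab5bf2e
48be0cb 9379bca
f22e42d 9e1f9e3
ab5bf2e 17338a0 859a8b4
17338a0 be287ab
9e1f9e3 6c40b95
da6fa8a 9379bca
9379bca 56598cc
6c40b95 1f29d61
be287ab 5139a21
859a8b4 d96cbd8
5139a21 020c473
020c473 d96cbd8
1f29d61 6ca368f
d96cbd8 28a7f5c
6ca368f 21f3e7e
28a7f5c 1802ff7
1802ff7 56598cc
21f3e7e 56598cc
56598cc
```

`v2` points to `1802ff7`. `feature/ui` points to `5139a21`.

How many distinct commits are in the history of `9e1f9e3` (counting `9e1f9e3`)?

6

Walking parent pointers from 9e1f9e3: reachable set = {1f29d61, 21f3e7e, 56598cc, 6c40b95, 6ca368f, 9e1f9e3}.
That is 6 commits.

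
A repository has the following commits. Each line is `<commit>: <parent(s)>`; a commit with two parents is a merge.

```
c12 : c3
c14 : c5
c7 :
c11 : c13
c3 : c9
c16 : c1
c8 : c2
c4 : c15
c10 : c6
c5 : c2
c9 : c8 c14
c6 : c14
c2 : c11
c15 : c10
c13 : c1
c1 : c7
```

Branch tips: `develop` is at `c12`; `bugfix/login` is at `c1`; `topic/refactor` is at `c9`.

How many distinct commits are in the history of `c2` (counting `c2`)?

5

Walking parent pointers from c2: reachable set = {c1, c11, c13, c2, c7}.
That is 5 commits.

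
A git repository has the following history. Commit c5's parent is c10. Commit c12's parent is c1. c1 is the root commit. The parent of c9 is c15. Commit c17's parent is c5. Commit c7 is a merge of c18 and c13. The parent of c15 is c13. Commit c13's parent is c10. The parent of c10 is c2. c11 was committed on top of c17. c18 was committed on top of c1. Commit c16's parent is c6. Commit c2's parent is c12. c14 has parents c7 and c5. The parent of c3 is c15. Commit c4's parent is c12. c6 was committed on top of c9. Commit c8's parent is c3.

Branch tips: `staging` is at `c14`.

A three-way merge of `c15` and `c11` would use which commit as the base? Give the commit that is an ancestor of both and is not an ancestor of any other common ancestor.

Ancestors of c15: {c1, c10, c12, c13, c15, c2}.
Ancestors of c11: {c1, c10, c11, c12, c17, c2, c5}.
Common ancestors: {c1, c10, c12, c2}.
Among these, c10 is not an ancestor of any other common ancestor — it is the merge base.

c10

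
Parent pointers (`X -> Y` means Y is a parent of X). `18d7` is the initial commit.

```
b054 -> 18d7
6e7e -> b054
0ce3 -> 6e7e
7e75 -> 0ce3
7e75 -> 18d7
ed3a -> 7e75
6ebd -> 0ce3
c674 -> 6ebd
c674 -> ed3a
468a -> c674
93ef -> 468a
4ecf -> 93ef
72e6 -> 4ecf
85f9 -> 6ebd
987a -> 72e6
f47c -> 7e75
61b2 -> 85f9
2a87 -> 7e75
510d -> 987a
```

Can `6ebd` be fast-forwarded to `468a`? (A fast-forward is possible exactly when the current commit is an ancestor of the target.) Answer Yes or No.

A fast-forward from 6ebd to 468a is possible iff 6ebd is an ancestor of 468a.
Ancestors of 468a: {0ce3, 18d7, 468a, 6e7e, 6ebd, 7e75, b054, c674, ed3a}.
6ebd is among them, so fast-forward is possible.

Yes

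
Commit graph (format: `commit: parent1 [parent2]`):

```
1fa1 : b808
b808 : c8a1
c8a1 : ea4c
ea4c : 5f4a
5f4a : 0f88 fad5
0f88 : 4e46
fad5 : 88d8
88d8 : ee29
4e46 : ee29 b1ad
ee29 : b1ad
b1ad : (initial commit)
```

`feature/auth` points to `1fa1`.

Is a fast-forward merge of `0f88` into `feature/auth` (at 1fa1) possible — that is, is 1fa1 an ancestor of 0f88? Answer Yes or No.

No

A fast-forward from 1fa1 to 0f88 is possible iff 1fa1 is an ancestor of 0f88.
Ancestors of 0f88: {0f88, 4e46, b1ad, ee29}.
1fa1 is not among them, so fast-forward is not possible.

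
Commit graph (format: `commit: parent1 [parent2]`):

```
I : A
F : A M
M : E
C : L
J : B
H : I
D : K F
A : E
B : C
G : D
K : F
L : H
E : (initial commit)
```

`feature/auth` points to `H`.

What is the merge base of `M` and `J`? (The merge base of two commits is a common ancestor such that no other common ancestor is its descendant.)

E

Ancestors of M: {E, M}.
Ancestors of J: {A, B, C, E, H, I, J, L}.
Common ancestors: {E}.
The only common ancestor is E, so it is the merge base.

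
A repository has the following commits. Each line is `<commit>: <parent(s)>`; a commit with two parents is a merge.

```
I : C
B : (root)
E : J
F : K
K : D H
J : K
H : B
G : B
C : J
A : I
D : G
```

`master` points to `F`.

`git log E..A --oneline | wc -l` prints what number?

Reachable from A: {A, B, C, D, G, H, I, J, K}.
Reachable from E: {B, D, E, G, H, J, K}.
In A's history but not E's: {A, C, I} — 3 commits.

3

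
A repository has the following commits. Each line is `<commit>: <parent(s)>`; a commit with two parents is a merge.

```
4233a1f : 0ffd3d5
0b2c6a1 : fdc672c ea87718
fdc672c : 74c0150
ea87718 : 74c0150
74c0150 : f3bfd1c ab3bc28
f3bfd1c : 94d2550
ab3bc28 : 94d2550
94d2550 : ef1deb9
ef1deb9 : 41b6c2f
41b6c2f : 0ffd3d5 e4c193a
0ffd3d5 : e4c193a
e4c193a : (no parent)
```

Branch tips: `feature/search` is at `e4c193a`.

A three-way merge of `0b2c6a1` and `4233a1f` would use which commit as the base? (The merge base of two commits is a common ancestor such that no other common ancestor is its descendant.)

Ancestors of 0b2c6a1: {0b2c6a1, 0ffd3d5, 41b6c2f, 74c0150, 94d2550, ab3bc28, e4c193a, ea87718, ef1deb9, f3bfd1c, fdc672c}.
Ancestors of 4233a1f: {0ffd3d5, 4233a1f, e4c193a}.
Common ancestors: {0ffd3d5, e4c193a}.
Among these, 0ffd3d5 is not an ancestor of any other common ancestor — it is the merge base.

0ffd3d5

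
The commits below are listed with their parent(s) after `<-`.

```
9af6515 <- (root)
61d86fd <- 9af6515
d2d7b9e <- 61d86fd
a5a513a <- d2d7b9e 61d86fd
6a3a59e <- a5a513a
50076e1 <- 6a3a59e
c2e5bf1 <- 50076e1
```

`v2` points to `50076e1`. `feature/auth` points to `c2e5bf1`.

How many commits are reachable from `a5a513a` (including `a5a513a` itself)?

4

Walking parent pointers from a5a513a: reachable set = {61d86fd, 9af6515, a5a513a, d2d7b9e}.
That is 4 commits.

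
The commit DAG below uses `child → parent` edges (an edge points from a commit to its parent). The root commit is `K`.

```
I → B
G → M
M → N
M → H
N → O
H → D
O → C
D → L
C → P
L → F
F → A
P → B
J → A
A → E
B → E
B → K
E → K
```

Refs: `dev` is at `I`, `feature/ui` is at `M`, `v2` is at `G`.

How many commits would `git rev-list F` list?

Walking parent pointers from F: reachable set = {A, E, F, K}.
That is 4 commits.

4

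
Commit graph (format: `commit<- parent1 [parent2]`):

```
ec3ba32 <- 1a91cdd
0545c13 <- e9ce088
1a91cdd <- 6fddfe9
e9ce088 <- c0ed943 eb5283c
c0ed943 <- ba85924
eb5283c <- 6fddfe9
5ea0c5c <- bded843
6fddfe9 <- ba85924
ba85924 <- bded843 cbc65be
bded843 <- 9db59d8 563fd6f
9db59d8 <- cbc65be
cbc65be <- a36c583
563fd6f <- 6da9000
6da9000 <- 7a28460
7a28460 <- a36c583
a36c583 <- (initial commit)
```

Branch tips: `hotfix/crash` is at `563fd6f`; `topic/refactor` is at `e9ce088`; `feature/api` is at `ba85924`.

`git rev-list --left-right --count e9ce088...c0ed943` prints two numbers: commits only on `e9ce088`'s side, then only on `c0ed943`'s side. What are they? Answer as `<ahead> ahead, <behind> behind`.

3 ahead, 0 behind

Reachable from e9ce088: {563fd6f, 6da9000, 6fddfe9, 7a28460, 9db59d8, a36c583, ba85924, bded843, c0ed943, cbc65be, e9ce088, eb5283c}.
Reachable from c0ed943: {563fd6f, 6da9000, 7a28460, 9db59d8, a36c583, ba85924, bded843, c0ed943, cbc65be}.
Only in e9ce088's history (ahead): {6fddfe9, e9ce088, eb5283c} — 3.
Only in c0ed943's history (behind): {} — 0.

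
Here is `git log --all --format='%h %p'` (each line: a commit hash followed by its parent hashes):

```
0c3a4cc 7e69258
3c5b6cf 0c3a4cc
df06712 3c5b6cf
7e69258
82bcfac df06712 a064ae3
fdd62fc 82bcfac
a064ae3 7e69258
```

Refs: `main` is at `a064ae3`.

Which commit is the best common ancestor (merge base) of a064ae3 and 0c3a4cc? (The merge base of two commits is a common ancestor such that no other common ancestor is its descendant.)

7e69258

Ancestors of a064ae3: {7e69258, a064ae3}.
Ancestors of 0c3a4cc: {0c3a4cc, 7e69258}.
Common ancestors: {7e69258}.
The only common ancestor is 7e69258, so it is the merge base.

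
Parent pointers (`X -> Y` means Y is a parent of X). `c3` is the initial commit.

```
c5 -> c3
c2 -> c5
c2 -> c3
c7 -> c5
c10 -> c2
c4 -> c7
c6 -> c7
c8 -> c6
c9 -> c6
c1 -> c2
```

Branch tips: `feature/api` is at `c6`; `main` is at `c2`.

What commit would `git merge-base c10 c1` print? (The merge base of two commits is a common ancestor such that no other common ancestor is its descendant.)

Ancestors of c10: {c10, c2, c3, c5}.
Ancestors of c1: {c1, c2, c3, c5}.
Common ancestors: {c2, c3, c5}.
Among these, c2 is not an ancestor of any other common ancestor — it is the merge base.

c2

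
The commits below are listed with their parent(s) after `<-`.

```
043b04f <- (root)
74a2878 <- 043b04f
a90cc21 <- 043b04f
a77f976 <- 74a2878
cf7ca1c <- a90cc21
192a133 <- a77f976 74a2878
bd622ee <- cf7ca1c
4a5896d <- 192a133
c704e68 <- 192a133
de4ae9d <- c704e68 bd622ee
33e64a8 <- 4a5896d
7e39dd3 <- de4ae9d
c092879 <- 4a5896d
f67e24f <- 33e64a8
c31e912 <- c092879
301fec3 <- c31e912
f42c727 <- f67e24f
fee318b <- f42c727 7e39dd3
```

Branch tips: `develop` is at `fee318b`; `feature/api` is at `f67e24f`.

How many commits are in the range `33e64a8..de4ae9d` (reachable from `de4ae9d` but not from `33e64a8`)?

5

Reachable from de4ae9d: {043b04f, 192a133, 74a2878, a77f976, a90cc21, bd622ee, c704e68, cf7ca1c, de4ae9d}.
Reachable from 33e64a8: {043b04f, 192a133, 33e64a8, 4a5896d, 74a2878, a77f976}.
In de4ae9d's history but not 33e64a8's: {a90cc21, bd622ee, c704e68, cf7ca1c, de4ae9d} — 5 commits.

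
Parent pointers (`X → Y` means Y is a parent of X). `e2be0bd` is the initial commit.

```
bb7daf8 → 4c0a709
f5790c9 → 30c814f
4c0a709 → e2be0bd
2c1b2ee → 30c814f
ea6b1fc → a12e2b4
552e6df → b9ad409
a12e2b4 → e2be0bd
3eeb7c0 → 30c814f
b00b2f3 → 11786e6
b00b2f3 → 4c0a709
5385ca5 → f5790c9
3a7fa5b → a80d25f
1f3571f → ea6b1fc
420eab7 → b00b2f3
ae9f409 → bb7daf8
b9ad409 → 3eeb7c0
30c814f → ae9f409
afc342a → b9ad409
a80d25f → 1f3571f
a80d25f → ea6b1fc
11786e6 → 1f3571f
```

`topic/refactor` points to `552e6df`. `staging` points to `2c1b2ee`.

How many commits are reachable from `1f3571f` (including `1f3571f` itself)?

Walking parent pointers from 1f3571f: reachable set = {1f3571f, a12e2b4, e2be0bd, ea6b1fc}.
That is 4 commits.

4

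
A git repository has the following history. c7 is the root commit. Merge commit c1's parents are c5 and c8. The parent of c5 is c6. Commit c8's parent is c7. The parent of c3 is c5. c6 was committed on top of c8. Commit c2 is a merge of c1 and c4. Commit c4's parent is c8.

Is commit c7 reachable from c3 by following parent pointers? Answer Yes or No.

Yes

Ancestors of c3 (commits reachable by following parents): {c3, c5, c6, c7, c8}.
c7 is in that set, so it is an ancestor of c3.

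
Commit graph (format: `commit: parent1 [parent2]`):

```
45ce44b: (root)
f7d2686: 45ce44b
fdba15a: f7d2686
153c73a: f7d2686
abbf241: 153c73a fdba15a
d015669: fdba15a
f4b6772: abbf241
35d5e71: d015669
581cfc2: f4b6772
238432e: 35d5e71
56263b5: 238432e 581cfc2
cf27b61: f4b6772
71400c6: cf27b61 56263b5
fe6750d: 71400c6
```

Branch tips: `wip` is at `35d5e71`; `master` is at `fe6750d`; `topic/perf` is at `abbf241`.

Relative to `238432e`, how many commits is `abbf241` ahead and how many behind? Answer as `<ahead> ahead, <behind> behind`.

2 ahead, 3 behind

Reachable from abbf241: {153c73a, 45ce44b, abbf241, f7d2686, fdba15a}.
Reachable from 238432e: {238432e, 35d5e71, 45ce44b, d015669, f7d2686, fdba15a}.
Only in abbf241's history (ahead): {153c73a, abbf241} — 2.
Only in 238432e's history (behind): {238432e, 35d5e71, d015669} — 3.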